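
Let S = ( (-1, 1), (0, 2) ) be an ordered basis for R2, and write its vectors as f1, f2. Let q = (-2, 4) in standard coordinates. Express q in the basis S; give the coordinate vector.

[q]_S is the unique c with M c = q, where M has columns f1, f2.
System: -c_1 + 0c_2 = -2, c_1 + 2c_2 = 4; solving gives c_1 = 2, c_2 = 1.
Check: 2f1 + f2 = (-2, 4).

(2, 1)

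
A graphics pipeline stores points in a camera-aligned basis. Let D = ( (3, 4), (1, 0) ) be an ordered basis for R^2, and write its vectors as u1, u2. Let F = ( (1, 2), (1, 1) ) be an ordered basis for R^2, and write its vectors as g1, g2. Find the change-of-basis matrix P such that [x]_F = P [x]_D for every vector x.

[[1, -1], [2, 2]]

Column j of P is [uj]_F, since P maps D-coordinates to F-coordinates.
Expressing u1 in F: u1 = g1 + 2g2, so column 1 of P is (1, 2).
Doing the same for each uj gives P = [[1, -1], [2, 2]].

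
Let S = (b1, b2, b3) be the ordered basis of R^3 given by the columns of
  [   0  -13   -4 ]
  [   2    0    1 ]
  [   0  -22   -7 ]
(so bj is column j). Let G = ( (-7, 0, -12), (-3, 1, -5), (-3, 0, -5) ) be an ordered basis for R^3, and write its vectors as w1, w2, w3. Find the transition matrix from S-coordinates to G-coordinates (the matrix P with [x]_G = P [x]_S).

Let M have columns bj and N have columns wj. Then for every x, N [x]_G = x = M [x]_S, so P = N^(-1) M.
Since det N = -1, N^(-1) has integer entries; multiplying gives P = [[0, 1, 1], [2, 0, 1], [-2, 2, -2]].

[[0, 1, 1], [2, 0, 1], [-2, 2, -2]]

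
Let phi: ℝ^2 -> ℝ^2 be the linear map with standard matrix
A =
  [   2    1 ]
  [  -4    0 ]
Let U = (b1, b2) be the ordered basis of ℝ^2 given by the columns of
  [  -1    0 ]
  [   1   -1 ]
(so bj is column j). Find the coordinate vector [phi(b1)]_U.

<1, -3>

Column 1 of [phi]_U is the U-coordinate vector of phi(b1).
In standard coordinates phi(b1) = A b1 = <-1, 4>.
Converting to U: <-1, 4> = b1 - 3b2, so the coordinate vector is <1, -3>.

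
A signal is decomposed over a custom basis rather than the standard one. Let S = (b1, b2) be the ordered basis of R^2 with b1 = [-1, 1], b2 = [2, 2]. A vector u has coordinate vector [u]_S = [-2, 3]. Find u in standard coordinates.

u = M [u]_S, where M has columns b1, b2.
Carrying out the matrix-vector product, u = [8, 4].

[8, 4]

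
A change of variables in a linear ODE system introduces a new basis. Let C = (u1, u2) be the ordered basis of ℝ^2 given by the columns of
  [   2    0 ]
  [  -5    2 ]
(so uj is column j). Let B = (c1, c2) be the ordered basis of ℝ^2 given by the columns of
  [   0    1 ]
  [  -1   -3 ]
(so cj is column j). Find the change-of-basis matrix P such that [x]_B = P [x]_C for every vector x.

[[-1, -2], [2, 0]]

Take x = uj: its C-coordinates are the j-th standard unit vector, so P e_j — column j of P — equals [uj]_B.
u1 = -c1 + 2c2, giving column 1 = <-1, 2>; repeating for each j gives P = [[-1, -2], [2, 0]].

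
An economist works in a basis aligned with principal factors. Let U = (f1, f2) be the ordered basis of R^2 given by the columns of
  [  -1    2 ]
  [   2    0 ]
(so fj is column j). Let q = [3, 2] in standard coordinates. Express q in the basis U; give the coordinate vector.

[1, 2]

We seek scalars with c_1 f1 + c_2 f2 = q; equivalently solve M c = q where the columns of M are f1, f2.
System: -c_1 + 2c_2 = 3, 2c_1 + 0c_2 = 2; solving gives c_1 = 1, c_2 = 2.
Check: f1 + 2f2 = [3, 2].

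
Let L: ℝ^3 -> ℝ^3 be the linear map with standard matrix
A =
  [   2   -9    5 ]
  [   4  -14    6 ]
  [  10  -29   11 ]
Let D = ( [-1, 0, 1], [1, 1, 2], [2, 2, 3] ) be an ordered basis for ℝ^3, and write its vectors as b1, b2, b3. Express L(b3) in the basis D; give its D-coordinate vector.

[-3, 2, -2]

Column 3 of [L]_D is the D-coordinate vector of L(b3).
In standard coordinates L(b3) = A b3 = [1, -2, -5].
Converting to D: [1, -2, -5] = -3b1 + 2b2 - 2b3, so the coordinate vector is [-3, 2, -2].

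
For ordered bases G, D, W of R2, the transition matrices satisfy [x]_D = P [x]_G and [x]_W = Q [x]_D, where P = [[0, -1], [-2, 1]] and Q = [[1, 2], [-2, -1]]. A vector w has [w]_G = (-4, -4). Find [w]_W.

Composing the changes, [w]_W = Q P [w]_G.
Q P = [[-4, 1], [2, 1]]; applying this to (-4, -4) gives (12, -12).

(12, -12)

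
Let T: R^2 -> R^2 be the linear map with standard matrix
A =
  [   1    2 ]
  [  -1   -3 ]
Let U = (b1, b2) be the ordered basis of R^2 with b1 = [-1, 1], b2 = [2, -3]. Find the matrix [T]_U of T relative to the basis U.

[[1, -2], [1, -3]]

Let P have columns b1, b2. Then [T]_U = P^(-1) A P.
Here det P = 1, so P^(-1) is integer; computing A P first and then P^(-1)(A P) gives [[1, -2], [1, -3]].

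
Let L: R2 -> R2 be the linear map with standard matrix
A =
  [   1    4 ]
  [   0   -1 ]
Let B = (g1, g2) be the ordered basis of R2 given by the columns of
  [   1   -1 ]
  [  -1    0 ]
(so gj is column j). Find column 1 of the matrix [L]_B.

[-1, 2]

Column 1 of [L]_B is the B-coordinate vector of L(g1).
In standard coordinates L(g1) = A g1 = [-3, 1].
Converting to B: [-3, 1] = -g1 + 2g2, so the coordinate vector is [-1, 2].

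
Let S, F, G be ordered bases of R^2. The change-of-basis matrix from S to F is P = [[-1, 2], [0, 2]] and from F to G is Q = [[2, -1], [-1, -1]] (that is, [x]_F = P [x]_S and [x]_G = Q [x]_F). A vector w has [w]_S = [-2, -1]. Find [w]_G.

[2, 2]

First [w]_F = P [w]_S = [0, -2].
Then [w]_G = Q [w]_F = [2, 2].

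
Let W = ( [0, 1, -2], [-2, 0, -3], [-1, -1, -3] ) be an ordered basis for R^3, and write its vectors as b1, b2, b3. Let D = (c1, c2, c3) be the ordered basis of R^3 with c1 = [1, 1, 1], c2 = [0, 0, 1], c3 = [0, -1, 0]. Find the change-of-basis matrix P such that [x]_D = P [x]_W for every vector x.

Let M have columns bj and N have columns cj. Then for every x, N [x]_D = x = M [x]_W, so P = N^(-1) M.
Since det N = 1, N^(-1) has integer entries; multiplying gives P = [[0, -2, -1], [-2, -1, -2], [-1, -2, 0]].

[[0, -2, -1], [-2, -1, -2], [-1, -2, 0]]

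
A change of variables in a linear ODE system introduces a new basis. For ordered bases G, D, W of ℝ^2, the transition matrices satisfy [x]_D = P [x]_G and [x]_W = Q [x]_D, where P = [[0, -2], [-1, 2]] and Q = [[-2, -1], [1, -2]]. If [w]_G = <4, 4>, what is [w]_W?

Apply P to get D-coordinates <-8, 4>, then Q to get W-coordinates.
The result is [w]_W = <12, -16>.

<12, -16>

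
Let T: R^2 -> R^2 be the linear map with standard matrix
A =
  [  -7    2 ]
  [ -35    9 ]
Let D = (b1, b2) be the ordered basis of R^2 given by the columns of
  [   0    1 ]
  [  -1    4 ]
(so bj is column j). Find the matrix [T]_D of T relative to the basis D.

The j-th column of [T]_D is [T(bj)]_D.
T(b1) = A b1 = (-2, -9) = b1 - 2b2, so column 1 is (1, -2).
Repeating for b2 and assembling the columns gives [[1, 3], [-2, 1]].

[[1, 3], [-2, 1]]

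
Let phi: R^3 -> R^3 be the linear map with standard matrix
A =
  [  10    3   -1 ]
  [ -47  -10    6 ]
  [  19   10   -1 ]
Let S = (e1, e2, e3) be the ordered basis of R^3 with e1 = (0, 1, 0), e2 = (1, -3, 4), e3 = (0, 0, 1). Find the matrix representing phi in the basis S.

The j-th column of [phi]_S is [phi(ej)]_S.
phi(e1) = A e1 = (3, -10, 10) = -e1 + 3e2 - 2e3, so column 1 is (-1, 3, -2).
Repeating for e2, e3 and assembling the columns gives [[-1, -2, 3], [3, -3, -1], [-2, -3, 3]].

[[-1, -2, 3], [3, -3, -1], [-2, -3, 3]]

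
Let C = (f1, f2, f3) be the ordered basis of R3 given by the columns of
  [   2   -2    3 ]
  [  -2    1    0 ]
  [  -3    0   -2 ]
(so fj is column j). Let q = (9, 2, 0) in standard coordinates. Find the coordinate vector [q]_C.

(-2, -2, 3)

[q]_C is the unique c with M c = q, where M has columns f1, ..., f3.
Solving this 3x3 system gives c = (-2, -2, 3).
Check: -2f1 - 2f2 + 3f3 = (9, 2, 0).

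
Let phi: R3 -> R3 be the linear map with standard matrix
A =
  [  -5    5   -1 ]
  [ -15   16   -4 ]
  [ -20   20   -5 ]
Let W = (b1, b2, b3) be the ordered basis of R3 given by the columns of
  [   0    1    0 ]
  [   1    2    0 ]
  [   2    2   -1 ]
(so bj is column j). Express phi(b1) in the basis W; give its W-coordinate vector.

[2, 3, 0]

Column 1 of [phi]_W is the W-coordinate vector of phi(b1).
In standard coordinates phi(b1) = A b1 = [3, 8, 10].
Converting to W: [3, 8, 10] = 2b1 + 3b2 + 0·b3, so the coordinate vector is [2, 3, 0].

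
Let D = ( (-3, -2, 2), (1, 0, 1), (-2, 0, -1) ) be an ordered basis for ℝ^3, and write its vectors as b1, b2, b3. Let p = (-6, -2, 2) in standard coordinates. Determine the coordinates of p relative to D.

(1, 3, 3)

We seek scalars with c_1 b1 + ... + c_3 b3 = p; equivalently solve M c = p where the columns of M are b1, ..., b3.
Gaussian elimination on [M | p] yields c = (1, 3, 3).
Check: b1 + 3b2 + 3b3 = (-6, -2, 2).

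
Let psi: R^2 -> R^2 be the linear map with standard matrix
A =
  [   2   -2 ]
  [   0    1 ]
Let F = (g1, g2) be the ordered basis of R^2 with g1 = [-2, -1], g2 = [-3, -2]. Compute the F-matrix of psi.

The j-th column of [psi]_F is [psi(gj)]_F.
psi(g1) = A g1 = [-2, -1] = g1 + 0·g2, so column 1 is [1, 0].
Repeating for g2 and assembling the columns gives [[1, -2], [0, 2]].

[[1, -2], [0, 2]]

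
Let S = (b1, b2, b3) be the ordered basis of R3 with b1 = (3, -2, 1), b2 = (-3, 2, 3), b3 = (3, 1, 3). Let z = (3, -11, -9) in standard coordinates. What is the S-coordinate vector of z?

We seek scalars with c_1 b1 + ... + c_3 b3 = z; equivalently solve M c = z where the columns of M are b1, ..., b3.
Row-reducing the augmented matrix [M | z] gives c = (3, -1, -3).
Check: 3b1 - b2 - 3b3 = (3, -11, -9).

(3, -1, -3)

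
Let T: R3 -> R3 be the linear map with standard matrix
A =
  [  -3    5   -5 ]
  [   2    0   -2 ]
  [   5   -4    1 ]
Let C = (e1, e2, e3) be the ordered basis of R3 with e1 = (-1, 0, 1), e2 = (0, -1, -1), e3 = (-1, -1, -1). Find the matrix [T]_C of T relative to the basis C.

[[0, 1, -2], [2, -1, 1], [2, -1, -1]]

The j-th column of [T]_C is [T(ej)]_C.
T(e1) = A e1 = (-2, -4, -4) = 0·e1 + 2e2 + 2e3, so column 1 is (0, 2, 2).
Repeating for e2, e3 and assembling the columns gives [[0, 1, -2], [2, -1, 1], [2, -1, -1]].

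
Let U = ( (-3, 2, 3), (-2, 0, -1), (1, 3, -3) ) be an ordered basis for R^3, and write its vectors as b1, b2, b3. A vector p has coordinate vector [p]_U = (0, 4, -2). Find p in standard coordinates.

By definition p = 0·b1 + 4b2 - 2b3.
Summing componentwise gives (-10, -6, 2).

(-10, -6, 2)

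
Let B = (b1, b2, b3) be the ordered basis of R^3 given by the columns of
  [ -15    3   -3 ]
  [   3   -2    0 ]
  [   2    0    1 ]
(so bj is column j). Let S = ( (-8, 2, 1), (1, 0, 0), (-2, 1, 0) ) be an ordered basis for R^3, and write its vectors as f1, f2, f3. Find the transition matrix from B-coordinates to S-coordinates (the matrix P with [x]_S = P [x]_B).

Let M have columns bj and N have columns fj. Then for every x, N [x]_S = x = M [x]_B, so P = N^(-1) M.
Since det N = 1, N^(-1) has integer entries; multiplying gives P = [[2, 0, 1], [-1, -1, 1], [-1, -2, -2]].

[[2, 0, 1], [-1, -1, 1], [-1, -2, -2]]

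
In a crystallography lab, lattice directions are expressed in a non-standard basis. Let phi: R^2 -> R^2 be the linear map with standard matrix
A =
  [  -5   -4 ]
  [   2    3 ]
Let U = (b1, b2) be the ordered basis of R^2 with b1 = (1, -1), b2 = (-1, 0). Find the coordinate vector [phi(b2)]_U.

Compute phi(b2) = A b2 = (5, -2) in standard coordinates.
Then write this in U-coordinates: solve for y in y_1 b1 + y_2 b2 = (5, -2).
This gives y = (2, -3), which is column 2 of [phi]_U.

(2, -3)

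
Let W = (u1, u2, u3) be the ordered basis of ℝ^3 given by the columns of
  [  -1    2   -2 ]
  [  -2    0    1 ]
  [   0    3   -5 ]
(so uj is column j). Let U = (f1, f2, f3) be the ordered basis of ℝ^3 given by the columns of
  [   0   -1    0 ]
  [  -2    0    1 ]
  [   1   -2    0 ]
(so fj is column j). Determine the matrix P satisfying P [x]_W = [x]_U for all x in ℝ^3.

[[2, -1, -1], [1, -2, 2], [2, -2, -1]]

Let M have columns uj and N have columns fj. Then for every x, N [x]_U = x = M [x]_W, so P = N^(-1) M.
Since det N = -1, N^(-1) has integer entries; multiplying gives P = [[2, -1, -1], [1, -2, 2], [2, -2, -1]].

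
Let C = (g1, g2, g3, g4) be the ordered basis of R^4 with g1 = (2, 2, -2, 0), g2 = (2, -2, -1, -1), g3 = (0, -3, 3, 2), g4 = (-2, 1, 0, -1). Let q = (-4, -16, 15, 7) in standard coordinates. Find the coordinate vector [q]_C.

(-3, 0, 3, -1)

Write q = c_1 g1 + ... + c_4 g4 and solve for the c_i.
Gaussian elimination on [M | q] yields c = (-3, 0, 3, -1).
Check: -3g1 + 0·g2 + 3g3 - g4 = (-4, -16, 15, 7).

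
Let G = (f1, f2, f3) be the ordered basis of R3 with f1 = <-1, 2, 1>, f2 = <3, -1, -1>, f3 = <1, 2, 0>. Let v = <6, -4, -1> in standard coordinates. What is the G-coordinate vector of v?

We seek scalars with c_1 f1 + ... + c_3 f3 = v; equivalently solve M c = v where the columns of M are f1, ..., f3.
Row-reducing the augmented matrix [M | v] gives c = (3, 4, -3).
Check: 3f1 + 4f2 - 3f3 = <6, -4, -1>.

<3, 4, -3>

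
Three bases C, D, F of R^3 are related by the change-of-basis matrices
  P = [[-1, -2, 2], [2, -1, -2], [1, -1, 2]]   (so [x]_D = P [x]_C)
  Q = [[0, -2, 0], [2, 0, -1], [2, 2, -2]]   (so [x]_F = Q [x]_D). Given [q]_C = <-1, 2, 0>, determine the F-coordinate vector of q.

<8, -3, -8>

Apply P to get D-coordinates <-3, -4, -3>, then Q to get F-coordinates.
The result is [q]_F = <8, -3, -8>.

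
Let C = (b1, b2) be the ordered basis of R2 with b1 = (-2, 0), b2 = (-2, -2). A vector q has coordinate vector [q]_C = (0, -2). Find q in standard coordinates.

(4, 4)

By definition q = 0·b1 - 2b2.
Summing componentwise gives (4, 4).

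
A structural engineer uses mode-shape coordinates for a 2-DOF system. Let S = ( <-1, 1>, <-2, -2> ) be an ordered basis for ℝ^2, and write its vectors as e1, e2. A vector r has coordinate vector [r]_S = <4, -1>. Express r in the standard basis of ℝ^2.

By definition r = 4e1 - e2.
Summing componentwise gives <-2, 6>.

<-2, 6>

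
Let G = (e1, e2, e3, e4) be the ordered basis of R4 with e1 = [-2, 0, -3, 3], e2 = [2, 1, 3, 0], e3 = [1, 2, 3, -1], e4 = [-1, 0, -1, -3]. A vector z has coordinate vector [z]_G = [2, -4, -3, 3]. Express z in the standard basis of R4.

The coordinates say z = 2e1 - 4e2 - 3e3 + 3e4; adding the scaled basis vectors gives [-18, -10, -30, 0].

[-18, -10, -30, 0]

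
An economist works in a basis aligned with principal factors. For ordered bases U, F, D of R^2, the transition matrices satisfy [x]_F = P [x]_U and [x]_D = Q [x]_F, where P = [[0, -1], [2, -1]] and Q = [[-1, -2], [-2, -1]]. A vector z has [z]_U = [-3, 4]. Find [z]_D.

First [z]_F = P [z]_U = [-4, -10].
Then [z]_D = Q [z]_F = [24, 18].

[24, 18]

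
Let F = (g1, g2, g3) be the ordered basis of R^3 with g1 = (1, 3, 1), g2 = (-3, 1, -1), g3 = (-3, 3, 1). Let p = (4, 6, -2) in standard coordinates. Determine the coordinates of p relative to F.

Write p = c_1 g1 + ... + c_3 g3 and solve for the c_i.
Row-reducing the augmented matrix [M | p] gives c = (4, 3, -3).
Check: 4g1 + 3g2 - 3g3 = (4, 6, -2).

(4, 3, -3)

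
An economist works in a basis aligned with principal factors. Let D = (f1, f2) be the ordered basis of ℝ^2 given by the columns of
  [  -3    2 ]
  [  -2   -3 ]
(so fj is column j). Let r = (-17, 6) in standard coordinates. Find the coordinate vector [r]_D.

(3, -4)

We seek scalars with c_1 f1 + c_2 f2 = r; equivalently solve M c = r where the columns of M are f1, f2.
System: -3c_1 + 2c_2 = -17, -2c_1 - 3c_2 = 6; solving gives c_1 = 3, c_2 = -4.
Check: 3f1 - 4f2 = (-17, 6).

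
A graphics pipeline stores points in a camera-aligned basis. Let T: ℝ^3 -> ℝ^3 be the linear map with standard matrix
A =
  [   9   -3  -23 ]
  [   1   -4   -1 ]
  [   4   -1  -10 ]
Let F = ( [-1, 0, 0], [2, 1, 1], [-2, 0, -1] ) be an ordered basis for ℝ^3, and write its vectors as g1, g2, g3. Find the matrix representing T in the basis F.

The j-th column of [T]_F is [T(gj)]_F.
T(g1) = A g1 = [-9, -1, -4] = g1 - g2 + 3g3, so column 1 is [1, -1, 3].
Repeating for g2, g3 and assembling the columns gives [[1, 2, -1], [-1, -3, -1], [3, 0, -3]].

[[1, 2, -1], [-1, -3, -1], [3, 0, -3]]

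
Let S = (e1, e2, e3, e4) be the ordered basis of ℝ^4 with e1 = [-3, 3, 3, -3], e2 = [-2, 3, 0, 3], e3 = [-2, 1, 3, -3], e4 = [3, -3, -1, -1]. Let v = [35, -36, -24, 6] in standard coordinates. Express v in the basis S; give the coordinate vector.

[v]_S is the unique c with M c = v, where M has columns e1, ..., e4.
Solving this 4x4 system gives c = (-4, -4, -3, 3).
Check: -4e1 - 4e2 - 3e3 + 3e4 = [35, -36, -24, 6].

[-4, -4, -3, 3]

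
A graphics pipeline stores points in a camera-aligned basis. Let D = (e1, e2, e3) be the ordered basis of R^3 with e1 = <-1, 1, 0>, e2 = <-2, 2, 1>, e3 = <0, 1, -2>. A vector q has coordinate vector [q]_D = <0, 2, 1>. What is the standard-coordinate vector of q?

q = M [q]_D, where M has columns e1, ..., e3.
Carrying out the matrix-vector product, q = <-4, 5, 0>.

<-4, 5, 0>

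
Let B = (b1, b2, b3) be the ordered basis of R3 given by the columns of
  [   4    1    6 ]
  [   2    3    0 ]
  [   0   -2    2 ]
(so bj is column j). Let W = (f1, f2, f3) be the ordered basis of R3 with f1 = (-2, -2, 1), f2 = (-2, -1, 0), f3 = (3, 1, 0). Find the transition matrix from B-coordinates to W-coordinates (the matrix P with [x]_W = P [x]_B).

Let M have columns bj and N have columns fj. Then for every x, N [x]_W = x = M [x]_B, so P = N^(-1) M.
Since det N = 1, N^(-1) has integer entries; multiplying gives P = [[0, -2, 2], [-2, 0, -2], [0, -1, 2]].

[[0, -2, 2], [-2, 0, -2], [0, -1, 2]]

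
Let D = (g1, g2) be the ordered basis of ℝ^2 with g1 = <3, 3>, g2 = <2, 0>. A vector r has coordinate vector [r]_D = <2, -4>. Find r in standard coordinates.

<-2, 6>

r = M [r]_D, where M has columns g1, g2.
Carrying out the matrix-vector product, r = <-2, 6>.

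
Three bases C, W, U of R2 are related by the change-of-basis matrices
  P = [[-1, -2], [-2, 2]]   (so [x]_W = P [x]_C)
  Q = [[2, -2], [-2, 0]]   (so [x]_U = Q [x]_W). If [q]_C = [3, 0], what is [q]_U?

Composing the changes, [q]_U = Q P [q]_C.
Q P = [[2, -8], [2, 4]]; applying this to [3, 0] gives [6, 6].

[6, 6]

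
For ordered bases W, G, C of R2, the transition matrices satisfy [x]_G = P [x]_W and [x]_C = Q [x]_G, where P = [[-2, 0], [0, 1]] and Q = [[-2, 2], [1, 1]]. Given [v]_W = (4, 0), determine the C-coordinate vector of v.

(16, -8)

Composing the changes, [v]_C = Q P [v]_W.
Q P = [[4, 2], [-2, 1]]; applying this to (4, 0) gives (16, -8).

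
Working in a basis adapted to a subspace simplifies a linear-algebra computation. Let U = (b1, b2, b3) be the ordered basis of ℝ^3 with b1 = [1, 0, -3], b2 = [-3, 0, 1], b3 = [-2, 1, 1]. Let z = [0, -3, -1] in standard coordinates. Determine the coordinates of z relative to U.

[0, 2, -3]

We seek scalars with c_1 b1 + ... + c_3 b3 = z; equivalently solve M c = z where the columns of M are b1, ..., b3.
Row-reducing the augmented matrix [M | z] gives c = (0, 2, -3).
Check: 0·b1 + 2b2 - 3b3 = [0, -3, -1].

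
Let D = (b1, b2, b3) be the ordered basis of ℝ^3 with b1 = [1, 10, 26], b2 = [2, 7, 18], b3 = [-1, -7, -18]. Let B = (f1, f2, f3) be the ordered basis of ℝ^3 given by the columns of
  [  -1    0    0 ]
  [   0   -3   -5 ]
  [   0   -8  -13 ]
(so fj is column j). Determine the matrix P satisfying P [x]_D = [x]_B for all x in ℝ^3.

Let M have columns bj and N have columns fj. Then for every x, N [x]_B = x = M [x]_D, so P = N^(-1) M.
Since det N = 1, N^(-1) has integer entries; multiplying gives P = [[-1, -2, 1], [0, 1, -1], [-2, -2, 2]].

[[-1, -2, 1], [0, 1, -1], [-2, -2, 2]]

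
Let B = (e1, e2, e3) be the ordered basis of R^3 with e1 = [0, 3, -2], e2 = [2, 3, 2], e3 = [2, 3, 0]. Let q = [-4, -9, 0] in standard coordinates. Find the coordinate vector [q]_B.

Write q = c_1 e1 + ... + c_3 e3 and solve for the c_i.
Gaussian elimination on [M | q] yields c = (-1, -1, -1).
Check: -e1 - e2 - e3 = [-4, -9, 0].

[-1, -1, -1]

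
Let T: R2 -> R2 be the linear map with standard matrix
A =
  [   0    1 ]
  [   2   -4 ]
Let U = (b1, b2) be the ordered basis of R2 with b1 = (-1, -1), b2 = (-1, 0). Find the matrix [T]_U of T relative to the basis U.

[[-2, 2], [3, -2]]

With P the matrix whose columns are b1, b2, [T]_U = P^(-1) A P.
Column by column: T(b1) = A b1 = (-1, 2); its U-coordinates (-2, 3) give column 1.
Continuing for each basis vector yields [T]_U = [[-2, 2], [3, -2]].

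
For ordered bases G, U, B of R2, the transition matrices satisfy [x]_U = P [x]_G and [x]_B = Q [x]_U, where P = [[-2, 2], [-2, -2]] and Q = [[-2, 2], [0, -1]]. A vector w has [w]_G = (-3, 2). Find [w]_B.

Composing the changes, [w]_B = Q P [w]_G.
Q P = [[0, -8], [2, 2]]; applying this to (-3, 2) gives (-16, -2).

(-16, -2)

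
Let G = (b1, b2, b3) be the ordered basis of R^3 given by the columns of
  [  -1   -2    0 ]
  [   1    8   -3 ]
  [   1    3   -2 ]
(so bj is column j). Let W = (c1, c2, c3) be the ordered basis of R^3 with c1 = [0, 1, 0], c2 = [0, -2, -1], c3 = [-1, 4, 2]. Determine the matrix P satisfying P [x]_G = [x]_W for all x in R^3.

[[-1, 2, 1], [1, 1, 2], [1, 2, 0]]

Take x = bj: its G-coordinates are the j-th standard unit vector, so P e_j — column j of P — equals [bj]_W.
b1 = -c1 + c2 + c3, giving column 1 = [-1, 1, 1]; repeating for each j gives P = [[-1, 2, 1], [1, 1, 2], [1, 2, 0]].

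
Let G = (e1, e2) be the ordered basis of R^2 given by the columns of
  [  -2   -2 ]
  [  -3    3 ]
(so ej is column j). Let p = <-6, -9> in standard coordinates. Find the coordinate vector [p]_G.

Write p = c_1 e1 + c_2 e2 and solve for the c_i.
System: -2c_1 - 2c_2 = -6, -3c_1 + 3c_2 = -9; solving gives c_1 = 3, c_2 = 0.
Check: 3e1 + 0·e2 = <-6, -9>.

<3, 0>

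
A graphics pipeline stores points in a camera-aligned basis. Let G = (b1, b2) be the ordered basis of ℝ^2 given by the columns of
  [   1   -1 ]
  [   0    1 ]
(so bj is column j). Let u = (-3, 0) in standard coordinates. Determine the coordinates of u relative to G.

(-3, 0)

We seek scalars with c_1 b1 + c_2 b2 = u; equivalently solve M c = u where the columns of M are b1, b2.
System: c_1 - c_2 = -3, 0c_1 + c_2 = 0; solving gives c_1 = -3, c_2 = 0.
Check: -3b1 + 0·b2 = (-3, 0).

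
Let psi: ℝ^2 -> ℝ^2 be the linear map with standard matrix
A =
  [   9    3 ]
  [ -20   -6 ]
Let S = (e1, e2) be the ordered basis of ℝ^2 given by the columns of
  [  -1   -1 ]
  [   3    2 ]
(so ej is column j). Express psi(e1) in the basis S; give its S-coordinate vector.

Column 1 of [psi]_S is the S-coordinate vector of psi(e1).
In standard coordinates psi(e1) = A e1 = <0, 2>.
Converting to S: <0, 2> = 2e1 - 2e2, so the coordinate vector is <2, -2>.

<2, -2>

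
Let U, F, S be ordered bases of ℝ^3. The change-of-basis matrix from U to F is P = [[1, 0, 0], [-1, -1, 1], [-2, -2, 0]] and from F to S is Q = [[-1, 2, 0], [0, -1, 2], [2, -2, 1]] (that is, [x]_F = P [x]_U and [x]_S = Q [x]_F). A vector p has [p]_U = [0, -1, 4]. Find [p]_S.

[10, -1, -8]

Composing the changes, [p]_S = Q P [p]_U.
Q P = [[-3, -2, 2], [-3, -3, -1], [2, 0, -2]]; applying this to [0, -1, 4] gives [10, -1, -8].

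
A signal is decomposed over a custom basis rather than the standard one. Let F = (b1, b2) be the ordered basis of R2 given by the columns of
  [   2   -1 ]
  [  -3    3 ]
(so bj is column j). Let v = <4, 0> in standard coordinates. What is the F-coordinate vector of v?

<4, 4>

Write v = c_1 b1 + c_2 b2 and solve for the c_i.
System: 2c_1 - c_2 = 4, -3c_1 + 3c_2 = 0; solving gives c_1 = 4, c_2 = 4.
Check: 4b1 + 4b2 = <4, 0>.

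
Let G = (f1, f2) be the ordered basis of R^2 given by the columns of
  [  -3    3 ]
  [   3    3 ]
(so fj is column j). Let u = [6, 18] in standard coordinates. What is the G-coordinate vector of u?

[u]_G is the unique c with M c = u, where M has columns f1, f2.
System: -3c_1 + 3c_2 = 6, 3c_1 + 3c_2 = 18; solving gives c_1 = 2, c_2 = 4.
Check: 2f1 + 4f2 = [6, 18].

[2, 4]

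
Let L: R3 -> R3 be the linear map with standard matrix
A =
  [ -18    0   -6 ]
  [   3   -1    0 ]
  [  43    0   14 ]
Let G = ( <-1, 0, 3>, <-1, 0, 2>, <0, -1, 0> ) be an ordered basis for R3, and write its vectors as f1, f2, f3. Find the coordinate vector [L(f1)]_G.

<-1, 1, 3>

Compute L(f1) = A f1 = <0, -3, -1> in standard coordinates.
Then write this in G-coordinates: solve for y in y_1 f1 + ... + y_3 f3 = <0, -3, -1>.
This gives y = <-1, 1, 3>, which is column 1 of [L]_G.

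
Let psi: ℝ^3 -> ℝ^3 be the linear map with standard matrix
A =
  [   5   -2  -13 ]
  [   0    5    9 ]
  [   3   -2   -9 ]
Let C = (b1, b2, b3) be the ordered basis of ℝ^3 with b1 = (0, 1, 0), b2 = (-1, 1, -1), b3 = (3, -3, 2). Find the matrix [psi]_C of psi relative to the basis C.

The j-th column of [psi]_C is [psi(bj)]_C.
psi(b1) = A b1 = (-2, 5, -2) = 3b1 + 2b2 + 0·b3, so column 1 is (3, 2, 0).
Repeating for b2, b3 and assembling the columns gives [[3, 2, -2], [2, 0, -1], [0, 2, -2]].

[[3, 2, -2], [2, 0, -1], [0, 2, -2]]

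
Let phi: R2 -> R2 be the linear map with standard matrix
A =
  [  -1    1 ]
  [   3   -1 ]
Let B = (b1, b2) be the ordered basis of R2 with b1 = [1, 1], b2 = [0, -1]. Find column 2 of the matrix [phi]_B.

[-1, -2]

Column 2 of [phi]_B is the B-coordinate vector of phi(b2).
In standard coordinates phi(b2) = A b2 = [-1, 1].
Converting to B: [-1, 1] = -b1 - 2b2, so the coordinate vector is [-1, -2].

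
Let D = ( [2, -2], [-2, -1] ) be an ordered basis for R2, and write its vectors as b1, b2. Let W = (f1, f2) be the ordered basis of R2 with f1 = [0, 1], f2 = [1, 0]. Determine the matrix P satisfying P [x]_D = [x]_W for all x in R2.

[[-2, -1], [2, -2]]

Column j of P is [bj]_W, since P maps D-coordinates to W-coordinates.
Expressing b1 in W: b1 = -2f1 + 2f2, so column 1 of P is [-2, 2].
Doing the same for each bj gives P = [[-2, -1], [2, -2]].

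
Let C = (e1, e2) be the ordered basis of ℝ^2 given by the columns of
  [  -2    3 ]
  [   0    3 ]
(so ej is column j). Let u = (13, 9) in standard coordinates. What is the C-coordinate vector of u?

(-2, 3)

Write u = c_1 e1 + c_2 e2 and solve for the c_i.
System: -2c_1 + 3c_2 = 13, 0c_1 + 3c_2 = 9; solving gives c_1 = -2, c_2 = 3.
Check: -2e1 + 3e2 = (13, 9).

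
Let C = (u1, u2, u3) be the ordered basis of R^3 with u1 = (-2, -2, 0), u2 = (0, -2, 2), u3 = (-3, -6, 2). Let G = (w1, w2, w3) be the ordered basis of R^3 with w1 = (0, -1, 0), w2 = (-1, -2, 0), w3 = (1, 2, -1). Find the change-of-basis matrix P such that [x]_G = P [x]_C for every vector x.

[[-2, 2, 0], [2, -2, 1], [0, -2, -2]]

Let M have columns uj and N have columns wj. Then for every x, N [x]_G = x = M [x]_C, so P = N^(-1) M.
Since det N = 1, N^(-1) has integer entries; multiplying gives P = [[-2, 2, 0], [2, -2, 1], [0, -2, -2]].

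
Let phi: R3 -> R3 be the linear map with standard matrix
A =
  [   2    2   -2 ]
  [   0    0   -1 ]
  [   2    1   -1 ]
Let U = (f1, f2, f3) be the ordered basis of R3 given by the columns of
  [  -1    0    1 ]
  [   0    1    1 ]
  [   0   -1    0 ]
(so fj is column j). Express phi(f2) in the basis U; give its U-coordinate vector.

(-1, -2, 3)

Compute phi(f2) = A f2 = (4, 1, 2) in standard coordinates.
Then write this in U-coordinates: solve for y in y_1 f1 + ... + y_3 f3 = (4, 1, 2).
This gives y = (-1, -2, 3), which is column 2 of [phi]_U.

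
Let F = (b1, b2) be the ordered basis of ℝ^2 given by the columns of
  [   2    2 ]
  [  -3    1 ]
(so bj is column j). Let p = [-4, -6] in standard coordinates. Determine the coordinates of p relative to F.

[1, -3]

We seek scalars with c_1 b1 + c_2 b2 = p; equivalently solve M c = p where the columns of M are b1, b2.
System: 2c_1 + 2c_2 = -4, -3c_1 + c_2 = -6; solving gives c_1 = 1, c_2 = -3.
Check: b1 - 3b2 = [-4, -6].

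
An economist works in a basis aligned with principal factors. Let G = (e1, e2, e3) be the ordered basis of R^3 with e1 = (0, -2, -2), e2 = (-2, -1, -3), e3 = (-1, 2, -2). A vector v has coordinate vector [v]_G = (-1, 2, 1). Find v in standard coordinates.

v = M [v]_G, where M has columns e1, ..., e3.
Carrying out the matrix-vector product, v = (-5, 2, -6).

(-5, 2, -6)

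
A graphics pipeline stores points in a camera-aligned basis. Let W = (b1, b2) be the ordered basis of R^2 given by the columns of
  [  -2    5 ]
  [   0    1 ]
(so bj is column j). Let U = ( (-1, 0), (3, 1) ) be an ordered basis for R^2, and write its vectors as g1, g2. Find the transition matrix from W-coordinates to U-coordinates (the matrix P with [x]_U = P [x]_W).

[[2, -2], [0, 1]]

Let M have columns bj and N have columns gj. Then for every x, N [x]_U = x = M [x]_W, so P = N^(-1) M.
Since det N = -1, N^(-1) has integer entries; multiplying gives P = [[2, -2], [0, 1]].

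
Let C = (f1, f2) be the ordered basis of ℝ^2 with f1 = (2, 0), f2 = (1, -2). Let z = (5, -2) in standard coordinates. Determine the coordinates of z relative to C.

(2, 1)

Write z = c_1 f1 + c_2 f2 and solve for the c_i.
System: 2c_1 + c_2 = 5, 0c_1 - 2c_2 = -2; solving gives c_1 = 2, c_2 = 1.
Check: 2f1 + f2 = (5, -2).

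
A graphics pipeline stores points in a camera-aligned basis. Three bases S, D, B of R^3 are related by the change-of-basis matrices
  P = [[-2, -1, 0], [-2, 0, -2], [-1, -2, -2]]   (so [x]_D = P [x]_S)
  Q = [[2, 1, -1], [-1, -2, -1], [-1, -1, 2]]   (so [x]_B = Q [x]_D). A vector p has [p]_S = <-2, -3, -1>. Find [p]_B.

<10, -29, 7>

First [p]_D = P [p]_S = <7, 6, 10>.
Then [p]_B = Q [p]_D = <10, -29, 7>.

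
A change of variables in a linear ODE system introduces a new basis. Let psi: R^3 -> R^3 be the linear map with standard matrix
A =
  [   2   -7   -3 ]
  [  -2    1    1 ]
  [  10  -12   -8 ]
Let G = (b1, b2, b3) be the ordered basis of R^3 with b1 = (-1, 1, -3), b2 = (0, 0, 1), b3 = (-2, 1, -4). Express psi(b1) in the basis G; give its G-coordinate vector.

(0, 2, 0)

Column 1 of [psi]_G is the G-coordinate vector of psi(b1).
In standard coordinates psi(b1) = A b1 = (0, 0, 2).
Converting to G: (0, 0, 2) = 0·b1 + 2b2 + 0·b3, so the coordinate vector is (0, 2, 0).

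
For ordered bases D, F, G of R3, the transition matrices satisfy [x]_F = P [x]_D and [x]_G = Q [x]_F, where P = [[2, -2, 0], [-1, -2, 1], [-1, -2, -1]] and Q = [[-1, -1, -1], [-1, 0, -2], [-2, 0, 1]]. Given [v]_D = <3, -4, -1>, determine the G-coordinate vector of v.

<-24, -26, -22>

Apply P to get F-coordinates <14, 4, 6>, then Q to get G-coordinates.
The result is [v]_G = <-24, -26, -22>.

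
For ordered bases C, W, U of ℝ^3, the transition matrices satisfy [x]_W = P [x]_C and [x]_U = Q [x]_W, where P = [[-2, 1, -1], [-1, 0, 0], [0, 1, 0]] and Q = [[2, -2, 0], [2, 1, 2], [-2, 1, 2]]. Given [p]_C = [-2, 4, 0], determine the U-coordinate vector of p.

First [p]_W = P [p]_C = [8, 2, 4].
Then [p]_U = Q [p]_W = [12, 26, -6].

[12, 26, -6]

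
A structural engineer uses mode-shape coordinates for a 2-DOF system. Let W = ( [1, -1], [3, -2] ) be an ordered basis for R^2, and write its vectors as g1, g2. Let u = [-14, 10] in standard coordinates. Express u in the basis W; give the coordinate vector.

[-2, -4]

Write u = c_1 g1 + c_2 g2 and solve for the c_i.
System: c_1 + 3c_2 = -14, -c_1 - 2c_2 = 10; solving gives c_1 = -2, c_2 = -4.
Check: -2g1 - 4g2 = [-14, 10].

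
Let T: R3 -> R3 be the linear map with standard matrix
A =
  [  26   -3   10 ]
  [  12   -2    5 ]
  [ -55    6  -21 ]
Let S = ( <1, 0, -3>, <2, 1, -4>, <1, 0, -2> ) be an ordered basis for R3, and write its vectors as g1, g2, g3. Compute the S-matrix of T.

[[0, 2, 1], [-3, 2, 2], [2, 3, 1]]

Let P have columns g1, ..., g3. Then [T]_S = P^(-1) A P.
Here det P = 1, so P^(-1) is integer; computing A P first and then P^(-1)(A P) gives [[0, 2, 1], [-3, 2, 2], [2, 3, 1]].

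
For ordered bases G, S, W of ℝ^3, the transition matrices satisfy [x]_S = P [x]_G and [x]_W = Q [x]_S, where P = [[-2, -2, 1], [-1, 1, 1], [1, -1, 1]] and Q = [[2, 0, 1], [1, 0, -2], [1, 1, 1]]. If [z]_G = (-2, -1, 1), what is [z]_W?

(14, 7, 9)

Composing the changes, [z]_W = Q P [z]_G.
Q P = [[-3, -5, 3], [-4, 0, -1], [-2, -2, 3]]; applying this to (-2, -1, 1) gives (14, 7, 9).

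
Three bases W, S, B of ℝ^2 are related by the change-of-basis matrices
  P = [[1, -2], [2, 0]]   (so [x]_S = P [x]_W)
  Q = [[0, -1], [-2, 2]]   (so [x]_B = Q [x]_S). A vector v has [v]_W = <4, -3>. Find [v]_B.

Apply P to get S-coordinates <10, 8>, then Q to get B-coordinates.
The result is [v]_B = <-8, -4>.

<-8, -4>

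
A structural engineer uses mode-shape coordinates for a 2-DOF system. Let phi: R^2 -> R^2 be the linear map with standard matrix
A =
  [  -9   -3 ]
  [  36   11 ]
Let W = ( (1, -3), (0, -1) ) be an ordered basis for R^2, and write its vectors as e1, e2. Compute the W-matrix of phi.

[[0, 3], [-3, 2]]

Let P have columns e1, e2. Then [phi]_W = P^(-1) A P.
Here det P = -1, so P^(-1) is integer; computing A P first and then P^(-1)(A P) gives [[0, 3], [-3, 2]].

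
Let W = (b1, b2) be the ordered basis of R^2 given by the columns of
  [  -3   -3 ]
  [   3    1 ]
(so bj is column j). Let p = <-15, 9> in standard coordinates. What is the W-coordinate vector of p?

Write p = c_1 b1 + c_2 b2 and solve for the c_i.
System: -3c_1 - 3c_2 = -15, 3c_1 + c_2 = 9; solving gives c_1 = 2, c_2 = 3.
Check: 2b1 + 3b2 = <-15, 9>.

<2, 3>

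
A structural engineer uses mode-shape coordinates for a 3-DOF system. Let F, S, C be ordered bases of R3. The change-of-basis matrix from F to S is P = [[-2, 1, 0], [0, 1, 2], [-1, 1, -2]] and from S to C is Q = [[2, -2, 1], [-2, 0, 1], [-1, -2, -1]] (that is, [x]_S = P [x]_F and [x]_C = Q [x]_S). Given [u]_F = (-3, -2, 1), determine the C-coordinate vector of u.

(7, -9, -3)

First [u]_S = P [u]_F = (4, 0, -1).
Then [u]_C = Q [u]_S = (7, -9, -3).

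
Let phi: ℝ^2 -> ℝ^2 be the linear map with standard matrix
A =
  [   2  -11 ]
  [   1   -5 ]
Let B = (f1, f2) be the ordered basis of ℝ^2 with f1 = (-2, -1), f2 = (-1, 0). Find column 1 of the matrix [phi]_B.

(-3, -1)

Compute phi(f1) = A f1 = (7, 3) in standard coordinates.
Then write this in B-coordinates: solve for y in y_1 f1 + y_2 f2 = (7, 3).
This gives y = (-3, -1), which is column 1 of [phi]_B.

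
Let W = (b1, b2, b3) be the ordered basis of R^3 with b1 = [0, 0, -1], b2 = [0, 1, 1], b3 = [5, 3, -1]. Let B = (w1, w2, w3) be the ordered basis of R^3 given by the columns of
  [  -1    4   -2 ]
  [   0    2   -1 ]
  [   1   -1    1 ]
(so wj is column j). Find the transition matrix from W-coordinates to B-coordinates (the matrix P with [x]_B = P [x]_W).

[[0, 2, 1], [-1, 0, 1], [-2, -1, -1]]

Take x = bj: its W-coordinates are the j-th standard unit vector, so P e_j — column j of P — equals [bj]_B.
b1 = 0·w1 - w2 - 2w3, giving column 1 = [0, -1, -2]; repeating for each j gives P = [[0, 2, 1], [-1, 0, 1], [-2, -1, -1]].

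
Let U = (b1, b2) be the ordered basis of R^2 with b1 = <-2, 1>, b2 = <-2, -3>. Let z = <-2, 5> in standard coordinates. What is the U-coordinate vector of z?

Write z = c_1 b1 + c_2 b2 and solve for the c_i.
System: -2c_1 - 2c_2 = -2, c_1 - 3c_2 = 5; solving gives c_1 = 2, c_2 = -1.
Check: 2b1 - b2 = <-2, 5>.

<2, -1>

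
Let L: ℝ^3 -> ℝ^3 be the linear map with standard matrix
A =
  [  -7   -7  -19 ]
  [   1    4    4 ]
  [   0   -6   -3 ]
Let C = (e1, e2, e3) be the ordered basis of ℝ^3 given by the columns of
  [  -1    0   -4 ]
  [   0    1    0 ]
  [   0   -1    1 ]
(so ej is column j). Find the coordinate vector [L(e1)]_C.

Compute L(e1) = A e1 = (7, -1, 0) in standard coordinates.
Then write this in C-coordinates: solve for y in y_1 e1 + ... + y_3 e3 = (7, -1, 0).
This gives y = (-3, -1, -1), which is column 1 of [L]_C.

(-3, -1, -1)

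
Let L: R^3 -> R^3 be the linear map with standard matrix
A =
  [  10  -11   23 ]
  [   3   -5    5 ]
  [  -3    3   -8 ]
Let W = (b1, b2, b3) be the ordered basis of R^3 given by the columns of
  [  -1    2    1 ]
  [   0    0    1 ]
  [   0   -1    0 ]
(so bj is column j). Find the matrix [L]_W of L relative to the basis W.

With P the matrix whose columns are b1, ..., b3, [L]_W = P^(-1) A P.
Column by column: L(b1) = A b1 = <-10, -3, 3>; its W-coordinates <1, -3, -3> give column 1.
Continuing for each basis vector yields [L]_W = [[1, 0, -1], [-3, -2, 0], [-3, 1, -2]].

[[1, 0, -1], [-3, -2, 0], [-3, 1, -2]]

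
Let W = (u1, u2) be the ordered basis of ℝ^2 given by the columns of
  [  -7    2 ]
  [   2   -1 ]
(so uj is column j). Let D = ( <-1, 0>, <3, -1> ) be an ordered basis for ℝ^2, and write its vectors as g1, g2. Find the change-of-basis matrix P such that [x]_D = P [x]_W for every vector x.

Take x = uj: its W-coordinates are the j-th standard unit vector, so P e_j — column j of P — equals [uj]_D.
u1 = g1 - 2g2, giving column 1 = <1, -2>; repeating for each j gives P = [[1, 1], [-2, 1]].

[[1, 1], [-2, 1]]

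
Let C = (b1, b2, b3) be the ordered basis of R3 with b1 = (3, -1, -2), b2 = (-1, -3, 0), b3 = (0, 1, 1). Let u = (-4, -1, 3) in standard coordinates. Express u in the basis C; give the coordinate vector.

We seek scalars with c_1 b1 + ... + c_3 b3 = u; equivalently solve M c = u where the columns of M are b1, ..., b3.
Solving this 3x3 system gives c = (-1, 1, 1).
Check: -b1 + b2 + b3 = (-4, -1, 3).

(-1, 1, 1)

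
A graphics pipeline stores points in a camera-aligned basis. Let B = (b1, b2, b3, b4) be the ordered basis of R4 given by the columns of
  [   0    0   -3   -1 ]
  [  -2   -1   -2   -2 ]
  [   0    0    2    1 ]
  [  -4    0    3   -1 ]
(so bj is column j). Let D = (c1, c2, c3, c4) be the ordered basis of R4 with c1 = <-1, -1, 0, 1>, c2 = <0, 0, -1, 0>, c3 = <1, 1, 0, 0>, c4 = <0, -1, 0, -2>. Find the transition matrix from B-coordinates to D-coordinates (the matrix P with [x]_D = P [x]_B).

Let M have columns bj and N have columns cj. Then for every x, N [x]_D = x = M [x]_B, so P = N^(-1) M.
Since det N = -1, N^(-1) has integer entries; multiplying gives P = [[0, 2, 1, 1], [0, 0, -2, -1], [0, 2, -2, 0], [2, 1, -1, 1]].

[[0, 2, 1, 1], [0, 0, -2, -1], [0, 2, -2, 0], [2, 1, -1, 1]]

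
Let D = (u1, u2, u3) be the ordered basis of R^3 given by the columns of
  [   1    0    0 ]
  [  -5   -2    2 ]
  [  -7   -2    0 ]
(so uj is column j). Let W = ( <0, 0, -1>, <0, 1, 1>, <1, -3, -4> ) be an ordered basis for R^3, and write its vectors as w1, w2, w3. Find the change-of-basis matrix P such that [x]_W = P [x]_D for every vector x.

Let M have columns uj and N have columns wj. Then for every x, N [x]_W = x = M [x]_D, so P = N^(-1) M.
Since det N = 1, N^(-1) has integer entries; multiplying gives P = [[1, 0, 2], [-2, -2, 2], [1, 0, 0]].

[[1, 0, 2], [-2, -2, 2], [1, 0, 0]]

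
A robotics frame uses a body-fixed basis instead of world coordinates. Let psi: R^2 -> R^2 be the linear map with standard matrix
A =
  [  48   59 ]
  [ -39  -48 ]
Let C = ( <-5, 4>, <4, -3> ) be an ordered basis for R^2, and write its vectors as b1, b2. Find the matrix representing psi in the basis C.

[[0, -3], [-1, 0]]

The j-th column of [psi]_C is [psi(bj)]_C.
psi(b1) = A b1 = <-4, 3> = 0·b1 - b2, so column 1 is <0, -1>.
Repeating for b2 and assembling the columns gives [[0, -3], [-1, 0]].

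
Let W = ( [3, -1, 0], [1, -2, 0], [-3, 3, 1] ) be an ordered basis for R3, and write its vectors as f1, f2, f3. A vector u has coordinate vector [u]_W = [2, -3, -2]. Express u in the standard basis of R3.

By definition u = 2f1 - 3f2 - 2f3.
Summing componentwise gives [9, -2, -2].

[9, -2, -2]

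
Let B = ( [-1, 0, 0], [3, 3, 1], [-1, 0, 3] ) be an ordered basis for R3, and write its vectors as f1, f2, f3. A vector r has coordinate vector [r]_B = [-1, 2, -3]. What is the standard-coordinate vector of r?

r = M [r]_B, where M has columns f1, ..., f3.
Carrying out the matrix-vector product, r = [10, 6, -7].

[10, 6, -7]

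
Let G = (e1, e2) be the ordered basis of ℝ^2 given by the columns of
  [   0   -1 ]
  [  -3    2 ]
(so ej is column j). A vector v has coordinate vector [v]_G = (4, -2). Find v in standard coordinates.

The coordinates say v = 4e1 - 2e2; adding the scaled basis vectors gives (2, -16).

(2, -16)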